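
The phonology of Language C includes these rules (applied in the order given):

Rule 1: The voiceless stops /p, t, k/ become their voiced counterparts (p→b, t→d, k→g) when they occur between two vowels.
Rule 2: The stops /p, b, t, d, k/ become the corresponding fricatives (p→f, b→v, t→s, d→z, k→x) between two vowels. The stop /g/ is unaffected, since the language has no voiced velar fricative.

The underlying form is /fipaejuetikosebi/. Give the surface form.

Rule 1 (intervocalic voicing): /p/ is a voiceless stop between vowels /i/ and /a/, so it voices to [b]. /t/ is a voiceless stop between vowels /e/ and /i/, so it voices to [d]. /k/ is a voiceless stop between vowels /i/ and /o/, so it voices to [g]. /fipaejuetikosebi/ → fibaejuedigosebi.
Rule 2 (intervocalic spirantization): /b/ is a stop between vowels /i/ and /a/, so it spirantizes to the fricative [v]. /d/ is a stop between vowels /e/ and /i/, so it spirantizes to the fricative [z]. /b/ is a stop between vowels /e/ and /i/, so it spirantizes to the fricative [v]. /fibaejuedigosebi/ → fivaejuezigosevi.

fivaejuezigosevi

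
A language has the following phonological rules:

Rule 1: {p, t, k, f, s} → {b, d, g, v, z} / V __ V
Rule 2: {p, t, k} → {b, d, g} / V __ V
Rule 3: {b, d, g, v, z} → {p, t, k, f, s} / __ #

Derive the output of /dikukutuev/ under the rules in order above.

Rule 1 (intervocalic voicing): /k/ is a voiceless obstruent between vowels /i/ and /u/, so it voices to [g]. /k/ is a voiceless obstruent between vowels /u/ and /u/, so it voices to [g]. /t/ is a voiceless obstruent between vowels /u/ and /u/, so it voices to [d]. /dikukutuev/ → diguguduev.
Rule 2 (intervocalic voicing): no segment meets the environment; /diguguduev/ is unchanged.
Rule 3 (final devoicing): /v/ is a voiced obstruent in word-final position, so it devoices to [f]. /diguguduev/ → diguguduef.

diguguduef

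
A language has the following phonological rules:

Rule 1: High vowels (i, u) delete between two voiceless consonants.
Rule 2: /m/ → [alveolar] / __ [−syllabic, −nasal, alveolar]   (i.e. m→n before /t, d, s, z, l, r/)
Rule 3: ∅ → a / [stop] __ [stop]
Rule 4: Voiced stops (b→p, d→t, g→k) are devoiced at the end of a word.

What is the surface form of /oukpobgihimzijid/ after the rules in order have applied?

Rule 1 (high vowel syncope): no segment meets the environment; /oukpobgihimzijid/ is unchanged.
Rule 2 (nasal place assimilation): /m/ precedes the alveolar consonant /z/, so it assimilates in place to [n]. /oukpobgihimzijid/ → oukpobgihinzijid.
Rule 3 (stop-cluster a-epenthesis): /k/ and /p/ form a stop–stop cluster, so [a] is inserted between them. /b/ and /g/ form a stop–stop cluster, so [a] is inserted between them. /oukpobgihinzijid/ → oukapobagihinzijid.
Rule 4 (final devoicing): /d/ is a voiced stop in word-final position, so it devoices to [t]. /oukapobagihinzijid/ → oukapobagihinzijit.

oukapobagihinzijit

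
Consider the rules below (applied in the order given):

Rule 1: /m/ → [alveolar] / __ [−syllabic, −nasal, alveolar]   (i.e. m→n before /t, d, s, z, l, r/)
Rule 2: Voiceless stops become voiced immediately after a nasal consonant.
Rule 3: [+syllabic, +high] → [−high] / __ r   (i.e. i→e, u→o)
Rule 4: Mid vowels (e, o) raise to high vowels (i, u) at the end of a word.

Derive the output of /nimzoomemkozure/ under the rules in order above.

ninzoomemgozori

Rule 1 (nasal place assimilation): /m/ precedes the alveolar consonant /z/, so it assimilates in place to [n]. /nimzoomemkozure/ → ninzoomemkozure.
Rule 2 (post-nasal voicing): /k/ is a voiceless stop immediately after the nasal /m/, so it voices to [g]. /ninzoomemkozure/ → ninzoomemgozure.
Rule 3 (pre-rhotic lowering): /u/ is a high vowel immediately before /r/, so it lowers to [o]. /ninzoomemgozure/ → ninzoomemgozore.
Rule 4 (final vowel raising): /e/ is a mid vowel in word-final position, so it raises to [i]. /ninzoomemgozore/ → ninzoomemgozori.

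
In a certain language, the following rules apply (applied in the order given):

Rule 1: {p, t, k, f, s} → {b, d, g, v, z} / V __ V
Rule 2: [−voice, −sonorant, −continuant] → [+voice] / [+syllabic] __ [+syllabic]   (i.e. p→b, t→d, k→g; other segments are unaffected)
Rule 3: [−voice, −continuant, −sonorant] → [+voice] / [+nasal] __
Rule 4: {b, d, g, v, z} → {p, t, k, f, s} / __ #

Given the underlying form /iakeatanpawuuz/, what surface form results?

Rule 1 (intervocalic voicing): /k/ is a voiceless obstruent between vowels /a/ and /e/, so it voices to [g]. /t/ is a voiceless obstruent between vowels /a/ and /a/, so it voices to [d]. /iakeatanpawuuz/ → iageadanpawuuz.
Rule 2 (intervocalic voicing): no segment meets the environment; /iageadanpawuuz/ is unchanged.
Rule 3 (post-nasal voicing): /p/ is a voiceless stop immediately after the nasal /n/, so it voices to [b]. /iageadanpawuuz/ → iageadanbawuuz.
Rule 4 (final devoicing): /z/ is a voiced obstruent in word-final position, so it devoices to [s]. /iageadanbawuuz/ → iageadanbawuus.

iageadanbawuus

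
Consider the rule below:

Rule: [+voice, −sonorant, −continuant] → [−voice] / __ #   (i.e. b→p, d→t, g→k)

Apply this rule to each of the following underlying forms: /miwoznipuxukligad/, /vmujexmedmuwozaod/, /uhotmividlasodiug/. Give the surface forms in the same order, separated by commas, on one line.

/miwoznipuxukligad/: /d/ is a voiced stop in word-final position, so it devoices to [t]. → [miwoznipuxukligat].
/vmujexmedmuwozaod/: /d/ is a voiced stop in word-final position, so it devoices to [t]. → [vmujexmedmuwozaot].
/uhotmividlasodiug/: /g/ is a voiced stop in word-final position, so it devoices to [k]. → [uhotmividlasodiuk].

miwoznipuxukligat, vmujexmedmuwozaot, uhotmividlasodiuk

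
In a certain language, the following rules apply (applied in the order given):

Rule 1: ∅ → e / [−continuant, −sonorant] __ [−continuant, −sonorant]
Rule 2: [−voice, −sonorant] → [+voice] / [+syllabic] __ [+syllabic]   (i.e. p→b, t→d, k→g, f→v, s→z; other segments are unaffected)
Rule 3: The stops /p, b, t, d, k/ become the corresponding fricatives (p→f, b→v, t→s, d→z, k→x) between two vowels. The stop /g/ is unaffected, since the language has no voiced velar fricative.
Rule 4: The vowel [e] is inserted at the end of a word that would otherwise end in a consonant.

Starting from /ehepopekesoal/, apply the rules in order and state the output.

Rule 1 (stop-cluster e-epenthesis): no segment meets the environment; /ehepopekesoal/ is unchanged.
Rule 2 (intervocalic voicing): /p/ is a voiceless obstruent between vowels /e/ and /o/, so it voices to [b]. /p/ is a voiceless obstruent between vowels /o/ and /e/, so it voices to [b]. /k/ is a voiceless obstruent between vowels /e/ and /e/, so it voices to [g]. /s/ is a voiceless obstruent between vowels /e/ and /o/, so it voices to [z]. /ehepopekesoal/ → ehebobegezoal.
Rule 3 (intervocalic spirantization): /b/ is a stop between vowels /e/ and /o/, so it spirantizes to the fricative [v]. /b/ is a stop between vowels /o/ and /e/, so it spirantizes to the fricative [v]. /ehebobegezoal/ → ehevovegezoal.
Rule 4 (final e-epenthesis): the form ends in the consonant /l/, so [e] is inserted word-finally. /ehevovegezoal/ → ehevovegezoale.

ehevovegezoale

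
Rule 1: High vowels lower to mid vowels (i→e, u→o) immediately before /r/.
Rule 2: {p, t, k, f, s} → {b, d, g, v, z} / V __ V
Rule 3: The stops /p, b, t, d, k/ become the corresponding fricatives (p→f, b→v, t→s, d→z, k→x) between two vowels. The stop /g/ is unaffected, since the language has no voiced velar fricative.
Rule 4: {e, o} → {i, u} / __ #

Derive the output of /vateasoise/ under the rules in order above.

vazeazoizi

Rule 1 (pre-rhotic lowering): no segment meets the environment; /vateasoise/ is unchanged.
Rule 2 (intervocalic voicing): /t/ is a voiceless obstruent between vowels /a/ and /e/, so it voices to [d]. /s/ is a voiceless obstruent between vowels /a/ and /o/, so it voices to [z]. /s/ is a voiceless obstruent between vowels /i/ and /e/, so it voices to [z]. /vateasoise/ → vadeazoize.
Rule 3 (intervocalic spirantization): /d/ is a stop between vowels /a/ and /e/, so it spirantizes to the fricative [z]. /vadeazoize/ → vazeazoize.
Rule 4 (final vowel raising): /e/ is a mid vowel in word-final position, so it raises to [i]. /vazeazoize/ → vazeazoizi.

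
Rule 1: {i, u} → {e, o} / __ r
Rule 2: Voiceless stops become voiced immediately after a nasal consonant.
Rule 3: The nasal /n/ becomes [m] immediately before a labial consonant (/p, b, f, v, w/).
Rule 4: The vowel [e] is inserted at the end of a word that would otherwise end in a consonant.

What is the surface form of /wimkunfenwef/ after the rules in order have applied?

Rule 1 (pre-rhotic lowering): no segment meets the environment; /wimkunfenwef/ is unchanged.
Rule 2 (post-nasal voicing): /k/ is a voiceless stop immediately after the nasal /m/, so it voices to [g]. /wimkunfenwef/ → wimgunfenwef.
Rule 3 (nasal place assimilation): /n/ precedes the labial consonant /f/, so it assimilates in place to [m]. /n/ precedes the labial consonant /w/, so it assimilates in place to [m]. /wimgunfenwef/ → wimgumfemwef.
Rule 4 (final e-epenthesis): the form ends in the consonant /f/, so [e] is inserted word-finally. /wimgumfemwef/ → wimgumfemwefe.

wimgumfemwefe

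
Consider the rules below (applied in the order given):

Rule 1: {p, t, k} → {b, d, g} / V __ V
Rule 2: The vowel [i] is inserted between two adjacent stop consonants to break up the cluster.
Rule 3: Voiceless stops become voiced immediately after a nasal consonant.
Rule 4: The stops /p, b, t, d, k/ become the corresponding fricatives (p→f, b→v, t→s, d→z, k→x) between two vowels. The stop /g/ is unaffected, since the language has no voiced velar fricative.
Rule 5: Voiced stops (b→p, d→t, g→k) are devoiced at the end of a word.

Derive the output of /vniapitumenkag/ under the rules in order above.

vniavizumengak

Rule 1 (intervocalic voicing): /p/ is a voiceless stop between vowels /a/ and /i/, so it voices to [b]. /t/ is a voiceless stop between vowels /i/ and /u/, so it voices to [d]. /vniapitumenkag/ → vniabidumenkag.
Rule 2 (stop-cluster i-epenthesis): no segment meets the environment; /vniabidumenkag/ is unchanged.
Rule 3 (post-nasal voicing): /k/ is a voiceless stop immediately after the nasal /n/, so it voices to [g]. /vniabidumenkag/ → vniabidumengag.
Rule 4 (intervocalic spirantization): /b/ is a stop between vowels /a/ and /i/, so it spirantizes to the fricative [v]. /d/ is a stop between vowels /i/ and /u/, so it spirantizes to the fricative [z]. /vniabidumengag/ → vniavizumengag.
Rule 5 (final devoicing): /g/ is a voiced stop in word-final position, so it devoices to [k]. /vniavizumengag/ → vniavizumengak.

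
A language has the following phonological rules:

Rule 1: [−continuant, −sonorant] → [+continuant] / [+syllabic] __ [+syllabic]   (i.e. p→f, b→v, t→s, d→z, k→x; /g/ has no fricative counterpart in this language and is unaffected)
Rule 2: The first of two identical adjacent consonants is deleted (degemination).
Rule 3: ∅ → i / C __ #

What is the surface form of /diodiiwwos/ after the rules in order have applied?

dioziiwosi

Rule 1 (intervocalic spirantization): /d/ is a stop between vowels /o/ and /i/, so it spirantizes to the fricative [z]. /diodiiwwos/ → dioziiwwos.
Rule 2 (degemination): /ww/ is a geminate; the first /w/ deletes. /dioziiwwos/ → dioziiwos.
Rule 3 (final i-epenthesis): the form ends in the consonant /s/, so [i] is inserted word-finally. /dioziiwos/ → dioziiwosi.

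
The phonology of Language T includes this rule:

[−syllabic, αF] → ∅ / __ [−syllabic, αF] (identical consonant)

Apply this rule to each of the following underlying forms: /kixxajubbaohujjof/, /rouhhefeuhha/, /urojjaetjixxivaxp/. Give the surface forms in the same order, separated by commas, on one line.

/kixxajubbaohujjof/: /xx/ is a geminate; the first /x/ deletes. /bb/ is a geminate; the first /b/ deletes. /jj/ is a geminate; the first /j/ deletes. → [kixajubaohujof].
/rouhhefeuhha/: /hh/ is a geminate; the first /h/ deletes. /hh/ is a geminate; the first /h/ deletes. → [rouhefeuha].
/urojjaetjixxivaxp/: /jj/ is a geminate; the first /j/ deletes. /xx/ is a geminate; the first /x/ deletes. → [urojaetjixivaxp].

kixajubaohujof, rouhefeuha, urojaetjixivaxp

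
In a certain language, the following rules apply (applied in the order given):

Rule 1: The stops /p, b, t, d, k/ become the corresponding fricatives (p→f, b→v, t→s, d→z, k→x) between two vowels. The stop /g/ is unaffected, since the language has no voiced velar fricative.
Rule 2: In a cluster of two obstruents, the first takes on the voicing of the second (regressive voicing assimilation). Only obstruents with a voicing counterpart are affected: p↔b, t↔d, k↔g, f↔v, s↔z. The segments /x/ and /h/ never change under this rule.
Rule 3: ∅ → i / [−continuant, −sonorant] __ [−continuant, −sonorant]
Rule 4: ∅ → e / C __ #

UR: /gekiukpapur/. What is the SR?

gexiukipafure

Rule 1 (intervocalic spirantization): /k/ is a stop between vowels /e/ and /i/, so it spirantizes to the fricative [x]. /p/ is a stop between vowels /a/ and /u/, so it spirantizes to the fricative [f]. /gekiukpapur/ → gexiukpafur.
Rule 2 (regressive voicing assimilation): no segment meets the environment; /gexiukpafur/ is unchanged.
Rule 3 (stop-cluster i-epenthesis): /k/ and /p/ form a stop–stop cluster, so [i] is inserted between them. /gexiukpafur/ → gexiukipafur.
Rule 4 (final e-epenthesis): the form ends in the consonant /r/, so [e] is inserted word-finally. /gexiukipafur/ → gexiukipafure.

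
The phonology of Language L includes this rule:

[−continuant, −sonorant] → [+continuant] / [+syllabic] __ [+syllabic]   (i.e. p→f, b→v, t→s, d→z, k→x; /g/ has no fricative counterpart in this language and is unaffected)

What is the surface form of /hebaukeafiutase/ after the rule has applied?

/b/ is a stop between vowels /e/ and /a/, so it spirantizes to the fricative [v].
/k/ is a stop between vowels /u/ and /e/, so it spirantizes to the fricative [x].
/t/ is a stop between vowels /u/ and /a/, so it spirantizes to the fricative [s].
Surface form: [hevauxeafiusase].

hevauxeafiusase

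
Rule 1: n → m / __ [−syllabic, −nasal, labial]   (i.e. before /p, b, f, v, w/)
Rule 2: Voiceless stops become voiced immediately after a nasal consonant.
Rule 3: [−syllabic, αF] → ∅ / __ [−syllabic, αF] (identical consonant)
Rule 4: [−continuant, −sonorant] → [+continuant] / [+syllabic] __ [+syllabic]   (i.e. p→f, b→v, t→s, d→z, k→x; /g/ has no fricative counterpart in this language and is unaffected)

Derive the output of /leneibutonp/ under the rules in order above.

Rule 1 (nasal place assimilation): /n/ precedes the labial consonant /p/, so it assimilates in place to [m]. /leneibutonp/ → leneibutomp.
Rule 2 (post-nasal voicing): /p/ is a voiceless stop immediately after the nasal /m/, so it voices to [b]. /leneibutomp/ → leneibutomb.
Rule 3 (degemination): no segment meets the environment; /leneibutomb/ is unchanged.
Rule 4 (intervocalic spirantization): /b/ is a stop between vowels /i/ and /u/, so it spirantizes to the fricative [v]. /t/ is a stop between vowels /u/ and /o/, so it spirantizes to the fricative [s]. /leneibutomb/ → leneivusomb.

leneivusomb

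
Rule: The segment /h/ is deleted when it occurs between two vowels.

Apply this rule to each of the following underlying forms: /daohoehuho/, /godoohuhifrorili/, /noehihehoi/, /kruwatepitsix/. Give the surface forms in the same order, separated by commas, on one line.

daooeuo, godoouifrorili, noeieoi, kruwatepitsix

/daohoehuho/: /h/ occurs between vowels /o/ and /o/, so it deletes. /h/ occurs between vowels /e/ and /u/, so it deletes. /h/ occurs between vowels /u/ and /o/, so it deletes. → [daooeuo].
/godoohuhifrorili/: /h/ occurs between vowels /o/ and /u/, so it deletes. /h/ occurs between vowels /u/ and /i/, so it deletes. → [godoouifrorili].
/noehihehoi/: /h/ occurs between vowels /e/ and /i/, so it deletes. /h/ occurs between vowels /i/ and /e/, so it deletes. /h/ occurs between vowels /e/ and /o/, so it deletes. → [noeieoi].
/kruwatepitsix/: the rule's environment is not met; surfaces unchanged as [kruwatepitsix].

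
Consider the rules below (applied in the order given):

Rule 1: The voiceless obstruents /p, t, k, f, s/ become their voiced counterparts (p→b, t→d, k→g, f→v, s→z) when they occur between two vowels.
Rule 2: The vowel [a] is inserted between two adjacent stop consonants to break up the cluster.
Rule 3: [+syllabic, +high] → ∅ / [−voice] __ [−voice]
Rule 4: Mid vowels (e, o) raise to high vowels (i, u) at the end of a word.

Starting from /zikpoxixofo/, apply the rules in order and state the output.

zikapoxxovu

Rule 1 (intervocalic voicing): /f/ is a voiceless obstruent between vowels /o/ and /o/, so it voices to [v]. /zikpoxixofo/ → zikpoxixovo.
Rule 2 (stop-cluster a-epenthesis): /k/ and /p/ form a stop–stop cluster, so [a] is inserted between them. /zikpoxixovo/ → zikapoxixovo.
Rule 3 (high vowel syncope): /i/ is a high vowel flanked by voiceless consonants /x/ and /x/, so it deletes. /zikapoxixovo/ → zikapoxxovo.
Rule 4 (final vowel raising): /o/ is a mid vowel in word-final position, so it raises to [u]. /zikapoxxovo/ → zikapoxxovu.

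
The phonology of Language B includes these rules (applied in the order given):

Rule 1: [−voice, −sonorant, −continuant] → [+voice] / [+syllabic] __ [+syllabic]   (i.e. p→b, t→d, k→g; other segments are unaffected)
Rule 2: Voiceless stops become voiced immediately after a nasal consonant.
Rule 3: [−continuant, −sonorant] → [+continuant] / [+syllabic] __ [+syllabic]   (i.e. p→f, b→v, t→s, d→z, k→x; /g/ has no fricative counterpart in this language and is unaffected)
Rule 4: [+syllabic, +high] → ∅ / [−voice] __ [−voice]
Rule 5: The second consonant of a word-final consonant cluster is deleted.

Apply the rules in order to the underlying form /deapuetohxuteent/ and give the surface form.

Rule 1 (intervocalic voicing): /p/ is a voiceless stop between vowels /a/ and /u/, so it voices to [b]. /t/ is a voiceless stop between vowels /e/ and /o/, so it voices to [d]. /t/ is a voiceless stop between vowels /u/ and /e/, so it voices to [d]. /deapuetohxuteent/ → deabuedohxudeent.
Rule 2 (post-nasal voicing): /t/ is a voiceless stop immediately after the nasal /n/, so it voices to [d]. /deabuedohxudeent/ → deabuedohxudeend.
Rule 3 (intervocalic spirantization): /b/ is a stop between vowels /a/ and /u/, so it spirantizes to the fricative [v]. /d/ is a stop between vowels /e/ and /o/, so it spirantizes to the fricative [z]. /d/ is a stop between vowels /u/ and /e/, so it spirantizes to the fricative [z]. /deabuedohxudeend/ → deavuezohxuzeend.
Rule 4 (high vowel syncope): no segment meets the environment; /deavuezohxuzeend/ is unchanged.
Rule 5 (final cluster simplification): /d/ is the second consonant of a word-final cluster /nd/, so it deletes. /deavuezohxuzeend/ → deavuezohxuzeen.

deavuezohxuzeen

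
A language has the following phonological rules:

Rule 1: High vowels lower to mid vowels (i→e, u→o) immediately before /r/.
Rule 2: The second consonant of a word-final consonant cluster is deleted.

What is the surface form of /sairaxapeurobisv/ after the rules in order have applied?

saeraxapeorobis

Rule 1 (pre-rhotic lowering): /i/ is a high vowel immediately before /r/, so it lowers to [e]. /u/ is a high vowel immediately before /r/, so it lowers to [o]. /sairaxapeurobisv/ → saeraxapeorobisv.
Rule 2 (final cluster simplification): /v/ is the second consonant of a word-final cluster /sv/, so it deletes. /saeraxapeorobisv/ → saeraxapeorobis.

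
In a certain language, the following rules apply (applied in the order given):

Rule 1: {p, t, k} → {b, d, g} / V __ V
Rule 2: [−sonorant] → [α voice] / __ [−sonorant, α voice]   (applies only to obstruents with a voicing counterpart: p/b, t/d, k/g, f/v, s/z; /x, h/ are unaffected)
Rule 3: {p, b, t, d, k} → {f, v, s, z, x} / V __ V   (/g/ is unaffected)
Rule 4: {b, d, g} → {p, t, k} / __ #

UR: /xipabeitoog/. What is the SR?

Rule 1 (intervocalic voicing): /p/ is a voiceless stop between vowels /i/ and /a/, so it voices to [b]. /t/ is a voiceless stop between vowels /i/ and /o/, so it voices to [d]. /xipabeitoog/ → xibabeidoog.
Rule 2 (regressive voicing assimilation): no segment meets the environment; /xibabeidoog/ is unchanged.
Rule 3 (intervocalic spirantization): /b/ is a stop between vowels /i/ and /a/, so it spirantizes to the fricative [v]. /b/ is a stop between vowels /a/ and /e/, so it spirantizes to the fricative [v]. /d/ is a stop between vowels /i/ and /o/, so it spirantizes to the fricative [z]. /xibabeidoog/ → xivaveizoog.
Rule 4 (final devoicing): /g/ is a voiced stop in word-final position, so it devoices to [k]. /xivaveizoog/ → xivaveizook.

xivaveizook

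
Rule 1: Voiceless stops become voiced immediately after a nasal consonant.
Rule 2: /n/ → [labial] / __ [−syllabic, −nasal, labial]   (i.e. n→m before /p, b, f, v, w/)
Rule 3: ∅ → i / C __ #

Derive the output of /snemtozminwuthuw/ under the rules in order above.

snemdozmimwuthuwi

Rule 1 (post-nasal voicing): /t/ is a voiceless stop immediately after the nasal /m/, so it voices to [d]. /snemtozminwuthuw/ → snemdozminwuthuw.
Rule 2 (nasal place assimilation): /n/ precedes the labial consonant /w/, so it assimilates in place to [m]. /snemdozminwuthuw/ → snemdozmimwuthuw.
Rule 3 (final i-epenthesis): the form ends in the consonant /w/, so [i] is inserted word-finally. /snemdozmimwuthuw/ → snemdozmimwuthuwi.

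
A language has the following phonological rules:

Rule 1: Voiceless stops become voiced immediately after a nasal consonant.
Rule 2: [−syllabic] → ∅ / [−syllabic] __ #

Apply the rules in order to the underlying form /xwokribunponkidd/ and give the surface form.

Rule 1 (post-nasal voicing): /p/ is a voiceless stop immediately after the nasal /n/, so it voices to [b]. /k/ is a voiceless stop immediately after the nasal /n/, so it voices to [g]. /xwokribunponkidd/ → xwokribunbongidd.
Rule 2 (final cluster simplification): /d/ is the second consonant of a word-final cluster /dd/, so it deletes. /xwokribunbongidd/ → xwokribunbongid.

xwokribunbongid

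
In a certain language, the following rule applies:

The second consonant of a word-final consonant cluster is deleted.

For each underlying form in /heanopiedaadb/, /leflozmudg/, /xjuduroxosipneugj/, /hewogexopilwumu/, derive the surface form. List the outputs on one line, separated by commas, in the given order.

/heanopiedaadb/: /b/ is the second consonant of a word-final cluster /db/, so it deletes. → [heanopiedaad].
/leflozmudg/: /g/ is the second consonant of a word-final cluster /dg/, so it deletes. → [leflozmud].
/xjuduroxosipneugj/: /j/ is the second consonant of a word-final cluster /gj/, so it deletes. → [xjuduroxosipneug].
/hewogexopilwumu/: the rule's environment is not met; surfaces unchanged as [hewogexopilwumu].

heanopiedaad, leflozmud, xjuduroxosipneug, hewogexopilwumu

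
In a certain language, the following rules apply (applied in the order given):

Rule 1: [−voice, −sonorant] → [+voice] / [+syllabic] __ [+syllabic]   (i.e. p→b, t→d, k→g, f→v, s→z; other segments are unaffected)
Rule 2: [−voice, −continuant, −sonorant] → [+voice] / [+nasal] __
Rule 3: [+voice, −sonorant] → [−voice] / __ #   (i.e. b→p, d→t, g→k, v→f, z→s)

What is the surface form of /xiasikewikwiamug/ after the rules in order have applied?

Rule 1 (intervocalic voicing): /s/ is a voiceless obstruent between vowels /a/ and /i/, so it voices to [z]. /k/ is a voiceless obstruent between vowels /i/ and /e/, so it voices to [g]. /xiasikewikwiamug/ → xiazigewikwiamug.
Rule 2 (post-nasal voicing): no segment meets the environment; /xiazigewikwiamug/ is unchanged.
Rule 3 (final devoicing): /g/ is a voiced obstruent in word-final position, so it devoices to [k]. /xiazigewikwiamug/ → xiazigewikwiamuk.

xiazigewikwiamuk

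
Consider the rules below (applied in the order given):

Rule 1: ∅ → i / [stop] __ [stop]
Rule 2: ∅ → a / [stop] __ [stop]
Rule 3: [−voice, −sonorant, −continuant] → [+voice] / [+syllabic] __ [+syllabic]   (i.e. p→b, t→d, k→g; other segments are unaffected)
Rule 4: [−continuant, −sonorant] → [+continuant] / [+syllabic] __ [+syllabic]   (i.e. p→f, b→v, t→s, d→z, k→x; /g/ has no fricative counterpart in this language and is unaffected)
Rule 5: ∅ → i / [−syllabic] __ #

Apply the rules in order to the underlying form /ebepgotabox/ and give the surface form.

Rule 1 (stop-cluster i-epenthesis): /p/ and /g/ form a stop–stop cluster, so [i] is inserted between them. /ebepgotabox/ → ebepigotabox.
Rule 2 (stop-cluster a-epenthesis): no segment meets the environment; /ebepigotabox/ is unchanged.
Rule 3 (intervocalic voicing): /p/ is a voiceless stop between vowels /e/ and /i/, so it voices to [b]. /t/ is a voiceless stop between vowels /o/ and /a/, so it voices to [d]. /ebepigotabox/ → ebebigodabox.
Rule 4 (intervocalic spirantization): /b/ is a stop between vowels /e/ and /e/, so it spirantizes to the fricative [v]. /b/ is a stop between vowels /e/ and /i/, so it spirantizes to the fricative [v]. /d/ is a stop between vowels /o/ and /a/, so it spirantizes to the fricative [z]. /b/ is a stop between vowels /a/ and /o/, so it spirantizes to the fricative [v]. /ebebigodabox/ → evevigozavox.
Rule 5 (final i-epenthesis): the form ends in the consonant /x/, so [i] is inserted word-finally. /evevigozavox/ → evevigozavoxi.

evevigozavoxi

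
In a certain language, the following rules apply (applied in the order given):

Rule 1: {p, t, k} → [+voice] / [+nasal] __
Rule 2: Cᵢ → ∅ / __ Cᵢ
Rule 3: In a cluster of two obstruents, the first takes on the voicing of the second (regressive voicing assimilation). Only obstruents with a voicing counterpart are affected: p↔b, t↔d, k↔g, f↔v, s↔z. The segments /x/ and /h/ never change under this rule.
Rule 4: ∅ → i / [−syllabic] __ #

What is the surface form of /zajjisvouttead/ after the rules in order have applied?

Rule 1 (post-nasal voicing): no segment meets the environment; /zajjisvouttead/ is unchanged.
Rule 2 (degemination): /jj/ is a geminate; the first /j/ deletes. /tt/ is a geminate; the first /t/ deletes. /zajjisvouttead/ → zajisvoutead.
Rule 3 (regressive voicing assimilation): /s/ precedes the voiced obstruent /v/, so it voices to [z] by assimilation. /zajisvoutead/ → zajizvoutead.
Rule 4 (final i-epenthesis): the form ends in the consonant /d/, so [i] is inserted word-finally. /zajizvoutead/ → zajizvouteadi.

zajizvouteadi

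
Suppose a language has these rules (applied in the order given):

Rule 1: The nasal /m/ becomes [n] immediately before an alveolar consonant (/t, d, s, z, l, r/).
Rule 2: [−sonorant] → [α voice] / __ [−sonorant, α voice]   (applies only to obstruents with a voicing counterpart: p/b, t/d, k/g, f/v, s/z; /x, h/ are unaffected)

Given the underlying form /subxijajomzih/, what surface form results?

supxijajonzih

Rule 1 (nasal place assimilation): /m/ precedes the alveolar consonant /z/, so it assimilates in place to [n]. /subxijajomzih/ → subxijajonzih.
Rule 2 (regressive voicing assimilation): /b/ precedes the voiceless obstruent /x/, so it devoices to [p] by assimilation. /subxijajonzih/ → supxijajonzih.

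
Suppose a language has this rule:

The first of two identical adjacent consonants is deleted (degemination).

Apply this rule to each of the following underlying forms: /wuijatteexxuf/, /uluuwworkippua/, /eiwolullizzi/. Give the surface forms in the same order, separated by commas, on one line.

/wuijatteexxuf/: /tt/ is a geminate; the first /t/ deletes. /xx/ is a geminate; the first /x/ deletes. → [wuijateexuf].
/uluuwworkippua/: /ww/ is a geminate; the first /w/ deletes. /pp/ is a geminate; the first /p/ deletes. → [uluuworkipua].
/eiwolullizzi/: /ll/ is a geminate; the first /l/ deletes. /zz/ is a geminate; the first /z/ deletes. → [eiwolulizi].

wuijateexuf, uluuworkipua, eiwolulizi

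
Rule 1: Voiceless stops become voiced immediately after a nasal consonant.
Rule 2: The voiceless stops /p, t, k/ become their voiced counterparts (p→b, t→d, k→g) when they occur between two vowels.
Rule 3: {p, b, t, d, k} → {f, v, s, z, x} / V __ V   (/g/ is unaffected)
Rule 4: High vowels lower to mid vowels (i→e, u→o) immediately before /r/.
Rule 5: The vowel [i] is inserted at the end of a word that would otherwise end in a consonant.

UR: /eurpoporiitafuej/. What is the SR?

eorpovoriizafueji

Rule 1 (post-nasal voicing): no segment meets the environment; /eurpoporiitafuej/ is unchanged.
Rule 2 (intervocalic voicing): /p/ is a voiceless stop between vowels /o/ and /o/, so it voices to [b]. /t/ is a voiceless stop between vowels /i/ and /a/, so it voices to [d]. /eurpoporiitafuej/ → eurpoboriidafuej.
Rule 3 (intervocalic spirantization): /b/ is a stop between vowels /o/ and /o/, so it spirantizes to the fricative [v]. /d/ is a stop between vowels /i/ and /a/, so it spirantizes to the fricative [z]. /eurpoboriidafuej/ → eurpovoriizafuej.
Rule 4 (pre-rhotic lowering): /u/ is a high vowel immediately before /r/, so it lowers to [o]. /eurpovoriizafuej/ → eorpovoriizafuej.
Rule 5 (final i-epenthesis): the form ends in the consonant /j/, so [i] is inserted word-finally. /eorpovoriizafuej/ → eorpovoriizafueji.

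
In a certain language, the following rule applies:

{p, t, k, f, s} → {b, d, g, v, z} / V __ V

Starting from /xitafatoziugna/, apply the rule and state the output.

/t/ is a voiceless obstruent between vowels /i/ and /a/, so it voices to [d].
/f/ is a voiceless obstruent between vowels /a/ and /a/, so it voices to [v].
/t/ is a voiceless obstruent between vowels /a/ and /o/, so it voices to [d].
Surface form: [xidavadoziugna].

xidavadoziugna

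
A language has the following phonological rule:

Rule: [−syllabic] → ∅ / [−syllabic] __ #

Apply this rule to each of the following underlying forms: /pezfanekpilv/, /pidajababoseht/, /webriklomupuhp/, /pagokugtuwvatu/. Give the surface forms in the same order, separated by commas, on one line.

/pezfanekpilv/: /v/ is the second consonant of a word-final cluster /lv/, so it deletes. → [pezfanekpil].
/pidajababoseht/: /t/ is the second consonant of a word-final cluster /ht/, so it deletes. → [pidajababoseh].
/webriklomupuhp/: /p/ is the second consonant of a word-final cluster /hp/, so it deletes. → [webriklomupuh].
/pagokugtuwvatu/: the rule's environment is not met; surfaces unchanged as [pagokugtuwvatu].

pezfanekpil, pidajababoseh, webriklomupuh, pagokugtuwvatu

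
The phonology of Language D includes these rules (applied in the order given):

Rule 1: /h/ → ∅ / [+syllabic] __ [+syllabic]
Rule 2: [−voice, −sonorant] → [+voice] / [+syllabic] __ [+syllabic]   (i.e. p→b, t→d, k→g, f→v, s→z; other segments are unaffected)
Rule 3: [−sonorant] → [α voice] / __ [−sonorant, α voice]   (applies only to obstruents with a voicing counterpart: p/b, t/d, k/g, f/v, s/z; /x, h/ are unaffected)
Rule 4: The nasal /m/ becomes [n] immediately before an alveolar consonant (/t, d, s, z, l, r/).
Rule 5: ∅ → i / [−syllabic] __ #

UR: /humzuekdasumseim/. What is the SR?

hunzuegdazunseimi

Rule 1 (intervocalic h-deletion): no segment meets the environment; /humzuekdasumseim/ is unchanged.
Rule 2 (intervocalic voicing): /s/ is a voiceless obstruent between vowels /a/ and /u/, so it voices to [z]. /humzuekdasumseim/ → humzuekdazumseim.
Rule 3 (regressive voicing assimilation): /k/ precedes the voiced obstruent /d/, so it voices to [g] by assimilation. /humzuekdazumseim/ → humzuegdazumseim.
Rule 4 (nasal place assimilation): /m/ precedes the alveolar consonant /z/, so it assimilates in place to [n]. /m/ precedes the alveolar consonant /s/, so it assimilates in place to [n]. /humzuegdazumseim/ → hunzuegdazunseim.
Rule 5 (final i-epenthesis): the form ends in the consonant /m/, so [i] is inserted word-finally. /hunzuegdazunseim/ → hunzuegdazunseimi.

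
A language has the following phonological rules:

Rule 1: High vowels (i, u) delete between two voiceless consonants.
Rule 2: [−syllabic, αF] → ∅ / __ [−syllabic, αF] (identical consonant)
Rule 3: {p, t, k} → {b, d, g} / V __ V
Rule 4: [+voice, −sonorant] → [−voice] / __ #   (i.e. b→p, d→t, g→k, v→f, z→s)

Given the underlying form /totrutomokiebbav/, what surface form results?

Rule 1 (high vowel syncope): no segment meets the environment; /totrutomokiebbav/ is unchanged.
Rule 2 (degemination): /bb/ is a geminate; the first /b/ deletes. /totrutomokiebbav/ → totrutomokiebav.
Rule 3 (intervocalic voicing): /t/ is a voiceless stop between vowels /u/ and /o/, so it voices to [d]. /k/ is a voiceless stop between vowels /o/ and /i/, so it voices to [g]. /totrutomokiebav/ → totrudomogiebav.
Rule 4 (final devoicing): /v/ is a voiced obstruent in word-final position, so it devoices to [f]. /totrudomogiebav/ → totrudomogiebaf.

totrudomogiebaf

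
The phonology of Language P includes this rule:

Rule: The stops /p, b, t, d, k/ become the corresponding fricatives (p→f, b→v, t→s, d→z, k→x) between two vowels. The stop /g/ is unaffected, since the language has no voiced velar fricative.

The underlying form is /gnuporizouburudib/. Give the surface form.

Scanning /gnuporizouburudib/: /p/ is a stop between vowels /u/ and /o/, so it spirantizes to the fricative [f]; /b/ is a stop between vowels /u/ and /u/, so it spirantizes to the fricative [v]; /d/ is a stop between vowels /u/ and /i/, so it spirantizes to the fricative [z]; /b/ at position 17 is not in the conditioning environment.
Result: [gnuforizouvuruzib].

gnuforizouvuruzib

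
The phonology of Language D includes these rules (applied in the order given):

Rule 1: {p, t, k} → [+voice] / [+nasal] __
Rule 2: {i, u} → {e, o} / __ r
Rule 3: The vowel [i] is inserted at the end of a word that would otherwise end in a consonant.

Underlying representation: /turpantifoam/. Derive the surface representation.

Rule 1 (post-nasal voicing): /t/ is a voiceless stop immediately after the nasal /n/, so it voices to [d]. /turpantifoam/ → turpandifoam.
Rule 2 (pre-rhotic lowering): /u/ is a high vowel immediately before /r/, so it lowers to [o]. /turpandifoam/ → torpandifoam.
Rule 3 (final i-epenthesis): the form ends in the consonant /m/, so [i] is inserted word-finally. /torpandifoam/ → torpandifoami.

torpandifoami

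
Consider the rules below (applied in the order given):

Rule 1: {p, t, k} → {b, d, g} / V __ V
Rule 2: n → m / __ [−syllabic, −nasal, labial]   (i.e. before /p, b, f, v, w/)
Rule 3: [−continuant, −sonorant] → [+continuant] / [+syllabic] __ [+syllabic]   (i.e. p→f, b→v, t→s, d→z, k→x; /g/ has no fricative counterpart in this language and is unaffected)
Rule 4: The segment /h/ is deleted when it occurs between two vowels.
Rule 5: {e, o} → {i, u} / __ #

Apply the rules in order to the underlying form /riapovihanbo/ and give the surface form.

riavoviambu

Rule 1 (intervocalic voicing): /p/ is a voiceless stop between vowels /a/ and /o/, so it voices to [b]. /riapovihanbo/ → riabovihanbo.
Rule 2 (nasal place assimilation): /n/ precedes the labial consonant /b/, so it assimilates in place to [m]. /riabovihanbo/ → riabovihambo.
Rule 3 (intervocalic spirantization): /b/ is a stop between vowels /a/ and /o/, so it spirantizes to the fricative [v]. /riabovihambo/ → riavovihambo.
Rule 4 (intervocalic h-deletion): /h/ occurs between vowels /i/ and /a/, so it deletes. /riavovihambo/ → riavoviambo.
Rule 5 (final vowel raising): /o/ is a mid vowel in word-final position, so it raises to [u]. /riavoviambo/ → riavoviambu.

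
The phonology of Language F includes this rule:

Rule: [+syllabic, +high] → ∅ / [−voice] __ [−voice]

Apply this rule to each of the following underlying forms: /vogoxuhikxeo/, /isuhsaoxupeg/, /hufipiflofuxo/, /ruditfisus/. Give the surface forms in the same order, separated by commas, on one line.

vogoxhkxeo, ishsaoxpeg, hfpflofxo, ruditfss

/vogoxuhikxeo/: /u/ is a high vowel flanked by voiceless consonants /x/ and /h/, so it deletes. /i/ is a high vowel flanked by voiceless consonants /h/ and /k/, so it deletes. → [vogoxhkxeo].
/isuhsaoxupeg/: /u/ is a high vowel flanked by voiceless consonants /s/ and /h/, so it deletes. /u/ is a high vowel flanked by voiceless consonants /x/ and /p/, so it deletes. → [ishsaoxpeg].
/hufipiflofuxo/: /u/ is a high vowel flanked by voiceless consonants /h/ and /f/, so it deletes. /i/ is a high vowel flanked by voiceless consonants /f/ and /p/, so it deletes. /i/ is a high vowel flanked by voiceless consonants /p/ and /f/, so it deletes. /u/ is a high vowel flanked by voiceless consonants /f/ and /x/, so it deletes. → [hfpflofxo].
/ruditfisus/: /i/ is a high vowel flanked by voiceless consonants /f/ and /s/, so it deletes. /u/ is a high vowel flanked by voiceless consonants /s/ and /s/, so it deletes. → [ruditfss].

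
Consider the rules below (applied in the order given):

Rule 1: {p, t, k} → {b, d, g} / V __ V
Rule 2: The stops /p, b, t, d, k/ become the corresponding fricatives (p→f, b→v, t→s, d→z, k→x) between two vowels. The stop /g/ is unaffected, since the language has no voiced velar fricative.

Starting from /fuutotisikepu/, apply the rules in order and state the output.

Rule 1 (intervocalic voicing): /t/ is a voiceless stop between vowels /u/ and /o/, so it voices to [d]. /t/ is a voiceless stop between vowels /o/ and /i/, so it voices to [d]. /k/ is a voiceless stop between vowels /i/ and /e/, so it voices to [g]. /p/ is a voiceless stop between vowels /e/ and /u/, so it voices to [b]. /fuutotisikepu/ → fuudodisigebu.
Rule 2 (intervocalic spirantization): /d/ is a stop between vowels /u/ and /o/, so it spirantizes to the fricative [z]. /d/ is a stop between vowels /o/ and /i/, so it spirantizes to the fricative [z]. /b/ is a stop between vowels /e/ and /u/, so it spirantizes to the fricative [v]. /fuudodisigebu/ → fuuzozisigevu.

fuuzozisigevu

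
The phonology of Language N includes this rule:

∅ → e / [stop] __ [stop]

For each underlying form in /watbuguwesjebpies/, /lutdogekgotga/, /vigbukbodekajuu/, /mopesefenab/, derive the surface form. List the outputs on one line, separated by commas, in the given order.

/watbuguwesjebpies/: /t/ and /b/ form a stop–stop cluster, so [e] is inserted between them. /b/ and /p/ form a stop–stop cluster, so [e] is inserted between them. → [watebuguwesjebepies].
/lutdogekgotga/: /t/ and /d/ form a stop–stop cluster, so [e] is inserted between them. /k/ and /g/ form a stop–stop cluster, so [e] is inserted between them. /t/ and /g/ form a stop–stop cluster, so [e] is inserted between them. → [lutedogekegotega].
/vigbukbodekajuu/: /g/ and /b/ form a stop–stop cluster, so [e] is inserted between them. /k/ and /b/ form a stop–stop cluster, so [e] is inserted between them. → [vigebukebodekajuu].
/mopesefenab/: the rule's environment is not met; surfaces unchanged as [mopesefenab].

watebuguwesjebepies, lutedogekegotega, vigebukebodekajuu, mopesefenab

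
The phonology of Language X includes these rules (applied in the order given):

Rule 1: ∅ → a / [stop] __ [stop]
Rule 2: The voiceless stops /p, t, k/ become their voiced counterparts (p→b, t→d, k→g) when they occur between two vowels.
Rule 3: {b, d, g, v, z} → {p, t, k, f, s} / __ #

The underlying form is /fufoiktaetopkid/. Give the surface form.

fufoigadaedobagit

Rule 1 (stop-cluster a-epenthesis): /k/ and /t/ form a stop–stop cluster, so [a] is inserted between them. /p/ and /k/ form a stop–stop cluster, so [a] is inserted between them. /fufoiktaetopkid/ → fufoikataetopakid.
Rule 2 (intervocalic voicing): /k/ is a voiceless stop between vowels /i/ and /a/, so it voices to [g]. /t/ is a voiceless stop between vowels /a/ and /a/, so it voices to [d]. /t/ is a voiceless stop between vowels /e/ and /o/, so it voices to [d]. /p/ is a voiceless stop between vowels /o/ and /a/, so it voices to [b]. /k/ is a voiceless stop between vowels /a/ and /i/, so it voices to [g]. /fufoikataetopakid/ → fufoigadaedobagid.
Rule 3 (final devoicing): /d/ is a voiced obstruent in word-final position, so it devoices to [t]. /fufoigadaedobagid/ → fufoigadaedobagit.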